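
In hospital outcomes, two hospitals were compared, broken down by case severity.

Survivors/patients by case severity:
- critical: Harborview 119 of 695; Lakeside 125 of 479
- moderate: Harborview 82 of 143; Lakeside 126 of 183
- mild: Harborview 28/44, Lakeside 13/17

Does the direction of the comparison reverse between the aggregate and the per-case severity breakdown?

No

Critical: Harborview 119/695 = 17.1%, Lakeside 125/479 = 26.1% → Lakeside
Moderate: Harborview 82/143 = 57.3%, Lakeside 126/183 = 68.9% → Lakeside
Mild: Harborview 28/44 = 63.6%, Lakeside 13/17 = 76.5% → Lakeside
Overall: Harborview 229/882 = 26.0%, Lakeside 264/679 = 38.9% → Lakeside
Lakeside wins overall and in every case group — no reversal.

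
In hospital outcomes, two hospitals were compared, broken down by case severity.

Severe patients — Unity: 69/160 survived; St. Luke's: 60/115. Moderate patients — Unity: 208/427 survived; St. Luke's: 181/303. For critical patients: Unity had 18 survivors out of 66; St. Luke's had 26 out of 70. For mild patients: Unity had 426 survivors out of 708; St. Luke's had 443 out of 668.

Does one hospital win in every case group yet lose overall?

No

Severe: Unity 69/160 = 43.1%, St. Luke's 60/115 = 52.2% → St. Luke's
Moderate: Unity 208/427 = 48.7%, St. Luke's 181/303 = 59.7% → St. Luke's
Critical: Unity 18/66 = 27.3%, St. Luke's 26/70 = 37.1% → St. Luke's
Mild: Unity 426/708 = 60.2%, St. Luke's 443/668 = 66.3% → St. Luke's
Overall: Unity 721/1361 = 53.0%, St. Luke's 710/1156 = 61.4% → St. Luke's
St. Luke's wins overall and in every case group — no reversal.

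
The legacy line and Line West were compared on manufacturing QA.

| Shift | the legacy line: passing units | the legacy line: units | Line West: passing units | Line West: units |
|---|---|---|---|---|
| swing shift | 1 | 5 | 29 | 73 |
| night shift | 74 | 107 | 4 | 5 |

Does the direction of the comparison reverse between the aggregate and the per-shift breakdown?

Swing shift: the legacy line 1/5 = 20.0%, Line West 29/73 = 39.7% → Line West
Night shift: the legacy line 74/107 = 69.2%, Line West 4/5 = 80.0% → Line West
Overall: the legacy line 75/112 = 67.0%, Line West 33/78 = 42.3% → the legacy line
Line West wins each shift group but the legacy line wins overall — the comparison reverses. Line West's units skew toward swing shift, which has a lower base rate.

Yes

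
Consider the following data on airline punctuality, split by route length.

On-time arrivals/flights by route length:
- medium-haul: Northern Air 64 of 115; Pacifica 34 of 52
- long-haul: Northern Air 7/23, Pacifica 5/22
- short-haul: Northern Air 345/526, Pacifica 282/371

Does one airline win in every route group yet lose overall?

No

Medium-haul: Northern Air 64/115 = 55.7%, Pacifica 34/52 = 65.4% → Pacifica
Long-haul: Northern Air 7/23 = 30.4%, Pacifica 5/22 = 22.7% → Northern Air
Short-haul: Northern Air 345/526 = 65.6%, Pacifica 282/371 = 76.0% → Pacifica
Overall: Northern Air 416/664 = 62.7%, Pacifica 321/445 = 72.1% → Pacifica
Neither sweeps: Northern Air wins 1 of 3 groups, Pacifica wins 2. Pacifica wins overall but not every group — no Simpson reversal.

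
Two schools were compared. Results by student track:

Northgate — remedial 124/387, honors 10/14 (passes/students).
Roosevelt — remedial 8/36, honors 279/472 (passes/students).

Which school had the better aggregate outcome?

Roosevelt

Remedial: Northgate 124/387 = 32.0%, Roosevelt 8/36 = 22.2% → Northgate
Honors: Northgate 10/14 = 71.4%, Roosevelt 279/472 = 59.1% → Northgate
Overall: Northgate 134/401 = 33.4%, Roosevelt 287/508 = 56.5% → Roosevelt
(Northgate wins every student group but Roosevelt wins overall — Northgate's students skew toward the low-rate remedial group.)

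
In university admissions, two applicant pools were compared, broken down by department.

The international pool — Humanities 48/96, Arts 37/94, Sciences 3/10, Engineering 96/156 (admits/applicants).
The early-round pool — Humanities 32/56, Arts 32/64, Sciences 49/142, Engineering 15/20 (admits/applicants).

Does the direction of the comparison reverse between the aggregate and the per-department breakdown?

Humanities: the international pool 48/96 = 50.0%, the early-round pool 32/56 = 57.1% → the early-round pool
Arts: the international pool 37/94 = 39.4%, the early-round pool 32/64 = 50.0% → the early-round pool
Sciences: the international pool 3/10 = 30.0%, the early-round pool 49/142 = 34.5% → the early-round pool
Engineering: the international pool 96/156 = 61.5%, the early-round pool 15/20 = 75.0% → the early-round pool
Overall: the international pool 184/356 = 51.7%, the early-round pool 128/282 = 45.4% → the international pool
The early-round pool wins each department group but the international pool wins overall — the comparison reverses. The early-round pool's applicants skew toward Sciences, which has a lower base rate.

Yes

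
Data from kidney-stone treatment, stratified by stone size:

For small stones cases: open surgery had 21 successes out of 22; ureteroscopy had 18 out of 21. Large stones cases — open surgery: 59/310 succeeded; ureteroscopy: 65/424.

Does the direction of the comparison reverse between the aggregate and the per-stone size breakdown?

No

Small stones: open surgery 21/22 = 95.5%, ureteroscopy 18/21 = 85.7% → open surgery
Large stones: open surgery 59/310 = 19.0%, ureteroscopy 65/424 = 15.3% → open surgery
Overall: open surgery 80/332 = 24.1%, ureteroscopy 83/445 = 18.7% → open surgery
Open surgery wins overall and in every stone group — no reversal.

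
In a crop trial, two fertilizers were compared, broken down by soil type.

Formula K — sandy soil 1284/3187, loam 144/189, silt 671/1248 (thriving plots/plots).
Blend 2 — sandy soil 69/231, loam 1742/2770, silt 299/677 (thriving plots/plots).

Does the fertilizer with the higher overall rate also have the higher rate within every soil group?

No

Sandy soil: Formula K 1284/3187 = 40.3%, Blend 2 69/231 = 29.9% → Formula K
Loam: Formula K 144/189 = 76.2%, Blend 2 1742/2770 = 62.9% → Formula K
Silt: Formula K 671/1248 = 53.8%, Blend 2 299/677 = 44.2% → Formula K
Overall: Formula K 2099/4624 = 45.4%, Blend 2 2110/3678 = 57.4% → Blend 2
Formula K wins each soil group but Blend 2 wins overall — the comparison reverses. Formula K's plots skew toward sandy soil, which has a lower base rate.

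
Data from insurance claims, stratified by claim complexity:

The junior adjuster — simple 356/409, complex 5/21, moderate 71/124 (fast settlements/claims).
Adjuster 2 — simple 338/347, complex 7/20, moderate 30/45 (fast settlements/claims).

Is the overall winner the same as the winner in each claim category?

Simple: the junior adjuster 356/409 = 87.0%, Adjuster 2 338/347 = 97.4% → Adjuster 2
Complex: the junior adjuster 5/21 = 23.8%, Adjuster 2 7/20 = 35.0% → Adjuster 2
Moderate: the junior adjuster 71/124 = 57.3%, Adjuster 2 30/45 = 66.7% → Adjuster 2
Overall: the junior adjuster 432/554 = 78.0%, Adjuster 2 375/412 = 91.0% → Adjuster 2
Adjuster 2 wins overall and in every claim group — no reversal.

Yes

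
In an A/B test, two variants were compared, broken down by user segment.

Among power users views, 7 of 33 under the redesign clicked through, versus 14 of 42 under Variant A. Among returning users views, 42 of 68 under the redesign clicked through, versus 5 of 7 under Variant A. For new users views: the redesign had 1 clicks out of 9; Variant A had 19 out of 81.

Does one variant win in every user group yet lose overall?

Yes

Power users: the redesign 7/33 = 21.2%, Variant A 14/42 = 33.3% → Variant A
Returning users: the redesign 42/68 = 61.8%, Variant A 5/7 = 71.4% → Variant A
New users: the redesign 1/9 = 11.1%, Variant A 19/81 = 23.5% → Variant A
Overall: the redesign 50/110 = 45.5%, Variant A 38/130 = 29.2% → the redesign
Variant A wins each user group but the redesign wins overall — the comparison reverses. Variant A's views skew toward new users, which has a lower base rate.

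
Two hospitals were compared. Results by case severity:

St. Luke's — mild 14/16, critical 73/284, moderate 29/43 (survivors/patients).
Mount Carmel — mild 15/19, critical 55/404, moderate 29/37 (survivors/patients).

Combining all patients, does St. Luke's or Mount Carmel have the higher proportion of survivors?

St. Luke's

Mild: St. Luke's 14/16 = 87.5%, Mount Carmel 15/19 = 78.9% → St. Luke's
Critical: St. Luke's 73/284 = 25.7%, Mount Carmel 55/404 = 13.6% → St. Luke's
Moderate: St. Luke's 29/43 = 67.4%, Mount Carmel 29/37 = 78.4% → Mount Carmel
Overall: St. Luke's 116/343 = 33.8%, Mount Carmel 99/460 = 21.5% → St. Luke's
(Neither sweeps every case group, but St. Luke's has the higher pooled rate.)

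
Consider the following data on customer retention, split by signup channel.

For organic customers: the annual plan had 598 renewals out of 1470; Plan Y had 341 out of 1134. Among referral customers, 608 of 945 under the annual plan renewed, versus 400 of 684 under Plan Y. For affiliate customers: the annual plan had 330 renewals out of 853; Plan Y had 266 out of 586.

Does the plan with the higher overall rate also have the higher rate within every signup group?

Organic: the annual plan 598/1470 = 40.7%, Plan Y 341/1134 = 30.1% → the annual plan
Referral: the annual plan 608/945 = 64.3%, Plan Y 400/684 = 58.5% → the annual plan
Affiliate: the annual plan 330/853 = 38.7%, Plan Y 266/586 = 45.4% → Plan Y
Overall: the annual plan 1536/3268 = 47.0%, Plan Y 1007/2404 = 41.9% → the annual plan
Neither sweeps: the annual plan wins 2 of 3 groups, Plan Y wins 1. The annual plan wins overall but not every group — no Simpson reversal.

No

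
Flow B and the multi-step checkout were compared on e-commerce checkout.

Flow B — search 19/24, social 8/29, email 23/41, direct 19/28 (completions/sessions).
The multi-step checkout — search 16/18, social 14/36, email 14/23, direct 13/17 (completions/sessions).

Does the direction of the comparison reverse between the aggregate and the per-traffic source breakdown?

Search: Flow B 19/24 = 79.2%, the multi-step checkout 16/18 = 88.9% → the multi-step checkout
Social: Flow B 8/29 = 27.6%, the multi-step checkout 14/36 = 38.9% → the multi-step checkout
Email: Flow B 23/41 = 56.1%, the multi-step checkout 14/23 = 60.9% → the multi-step checkout
Direct: Flow B 19/28 = 67.9%, the multi-step checkout 13/17 = 76.5% → the multi-step checkout
Overall: Flow B 69/122 = 56.6%, the multi-step checkout 57/94 = 60.6% → the multi-step checkout
The multi-step checkout wins overall and in every traffic group — no reversal.

No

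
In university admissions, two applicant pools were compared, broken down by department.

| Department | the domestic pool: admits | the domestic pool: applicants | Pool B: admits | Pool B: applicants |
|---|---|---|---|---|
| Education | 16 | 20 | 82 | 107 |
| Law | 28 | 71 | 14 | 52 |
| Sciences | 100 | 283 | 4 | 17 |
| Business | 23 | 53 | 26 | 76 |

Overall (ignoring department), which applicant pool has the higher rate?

Pool B

Education: the domestic pool 16/20 = 80.0%, Pool B 82/107 = 76.6% → the domestic pool
Law: the domestic pool 28/71 = 39.4%, Pool B 14/52 = 26.9% → the domestic pool
Sciences: the domestic pool 100/283 = 35.3%, Pool B 4/17 = 23.5% → the domestic pool
Business: the domestic pool 23/53 = 43.4%, Pool B 26/76 = 34.2% → the domestic pool
Overall: the domestic pool 167/427 = 39.1%, Pool B 126/252 = 50.0% → Pool B
(The domestic pool wins every department group but Pool B wins overall — the domestic pool's applicants skew toward the low-rate Sciences group.)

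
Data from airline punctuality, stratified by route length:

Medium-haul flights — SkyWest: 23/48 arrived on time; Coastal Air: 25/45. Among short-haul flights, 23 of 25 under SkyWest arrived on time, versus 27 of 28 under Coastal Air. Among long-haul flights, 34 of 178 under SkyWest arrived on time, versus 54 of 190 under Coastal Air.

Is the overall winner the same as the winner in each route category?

Medium-haul: SkyWest 23/48 = 47.9%, Coastal Air 25/45 = 55.6% → Coastal Air
Short-haul: SkyWest 23/25 = 92.0%, Coastal Air 27/28 = 96.4% → Coastal Air
Long-haul: SkyWest 34/178 = 19.1%, Coastal Air 54/190 = 28.4% → Coastal Air
Overall: SkyWest 80/251 = 31.9%, Coastal Air 106/263 = 40.3% → Coastal Air
Coastal Air wins overall and in every route group — no reversal.

Yes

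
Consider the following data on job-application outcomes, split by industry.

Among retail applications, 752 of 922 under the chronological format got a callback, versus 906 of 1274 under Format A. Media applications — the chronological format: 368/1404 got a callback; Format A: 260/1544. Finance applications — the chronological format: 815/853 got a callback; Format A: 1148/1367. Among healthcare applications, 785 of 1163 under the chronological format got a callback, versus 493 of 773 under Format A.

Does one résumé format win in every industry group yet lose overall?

No

Retail: the chronological format 752/922 = 81.6%, Format A 906/1274 = 71.1% → the chronological format
Media: the chronological format 368/1404 = 26.2%, Format A 260/1544 = 16.8% → the chronological format
Finance: the chronological format 815/853 = 95.5%, Format A 1148/1367 = 84.0% → the chronological format
Healthcare: the chronological format 785/1163 = 67.5%, Format A 493/773 = 63.8% → the chronological format
Overall: the chronological format 2720/4342 = 62.6%, Format A 2807/4958 = 56.6% → the chronological format
The chronological format wins overall and in every industry group — no reversal.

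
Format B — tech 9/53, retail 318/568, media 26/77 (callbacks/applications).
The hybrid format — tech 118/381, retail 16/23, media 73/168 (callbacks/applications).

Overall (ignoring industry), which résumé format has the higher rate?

Tech: Format B 9/53 = 17.0%, the hybrid format 118/381 = 31.0% → the hybrid format
Retail: Format B 318/568 = 56.0%, the hybrid format 16/23 = 69.6% → the hybrid format
Media: Format B 26/77 = 33.8%, the hybrid format 73/168 = 43.5% → the hybrid format
Overall: Format B 353/698 = 50.6%, the hybrid format 207/572 = 36.2% → Format B
(The hybrid format wins every industry group but Format B wins overall — the hybrid format's applications skew toward the low-rate tech group.)

Format B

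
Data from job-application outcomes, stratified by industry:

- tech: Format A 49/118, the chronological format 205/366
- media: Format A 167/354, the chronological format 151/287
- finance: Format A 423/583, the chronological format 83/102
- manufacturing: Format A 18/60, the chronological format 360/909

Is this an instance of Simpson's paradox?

Tech: Format A 49/118 = 41.5%, the chronological format 205/366 = 56.0% → the chronological format
Media: Format A 167/354 = 47.2%, the chronological format 151/287 = 52.6% → the chronological format
Finance: Format A 423/583 = 72.6%, the chronological format 83/102 = 81.4% → the chronological format
Manufacturing: Format A 18/60 = 30.0%, the chronological format 360/909 = 39.6% → the chronological format
Overall: Format A 657/1115 = 58.9%, the chronological format 799/1664 = 48.0% → Format A
The chronological format wins each industry group but Format A wins overall — the comparison reverses. The chronological format's applications skew toward manufacturing, which has a lower base rate.

Yes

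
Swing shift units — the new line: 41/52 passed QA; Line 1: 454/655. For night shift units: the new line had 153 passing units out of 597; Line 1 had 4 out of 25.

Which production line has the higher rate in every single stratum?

the new line

Swing shift: the new line 41/52 = 78.8%, Line 1 454/655 = 69.3% → the new line
Night shift: the new line 153/597 = 25.6%, Line 1 4/25 = 16.0% → the new line
The new line has the higher rate in both groups.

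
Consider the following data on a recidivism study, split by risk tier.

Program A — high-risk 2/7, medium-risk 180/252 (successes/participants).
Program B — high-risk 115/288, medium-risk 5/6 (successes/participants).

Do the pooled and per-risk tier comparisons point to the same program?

High-risk: Program A 2/7 = 28.6%, Program B 115/288 = 39.9% → Program B
Medium-risk: Program A 180/252 = 71.4%, Program B 5/6 = 83.3% → Program B
Overall: Program A 182/259 = 70.3%, Program B 120/294 = 40.8% → Program A
Program B wins each risk group but Program A wins overall — the comparison reverses. Program B's participants skew toward high-risk, which has a lower base rate.

No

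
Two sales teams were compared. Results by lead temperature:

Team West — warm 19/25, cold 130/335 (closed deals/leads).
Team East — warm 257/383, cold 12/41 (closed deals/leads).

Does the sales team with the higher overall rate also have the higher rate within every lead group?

No

Warm: Team West 19/25 = 76.0%, Team East 257/383 = 67.1% → Team West
Cold: Team West 130/335 = 38.8%, Team East 12/41 = 29.3% → Team West
Overall: Team West 149/360 = 41.4%, Team East 269/424 = 63.4% → Team East
Team West wins each lead group but Team East wins overall — the comparison reverses. Team West's leads skew toward cold, which has a lower base rate.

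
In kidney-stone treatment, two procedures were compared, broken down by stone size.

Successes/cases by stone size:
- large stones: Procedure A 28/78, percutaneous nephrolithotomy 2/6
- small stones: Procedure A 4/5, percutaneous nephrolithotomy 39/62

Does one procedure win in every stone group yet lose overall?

Yes

Large stones: Procedure A 28/78 = 35.9%, percutaneous nephrolithotomy 2/6 = 33.3% → Procedure A
Small stones: Procedure A 4/5 = 80.0%, percutaneous nephrolithotomy 39/62 = 62.9% → Procedure A
Overall: Procedure A 32/83 = 38.6%, percutaneous nephrolithotomy 41/68 = 60.3% → percutaneous nephrolithotomy
Procedure A wins each stone group but percutaneous nephrolithotomy wins overall — the comparison reverses. Procedure A's cases skew toward large stones, which has a lower base rate.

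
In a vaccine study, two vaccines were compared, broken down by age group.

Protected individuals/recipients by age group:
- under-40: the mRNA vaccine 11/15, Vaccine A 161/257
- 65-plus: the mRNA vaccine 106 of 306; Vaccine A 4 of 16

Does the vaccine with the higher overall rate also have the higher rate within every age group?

No

Under-40: the mRNA vaccine 11/15 = 73.3%, Vaccine A 161/257 = 62.6% → the mRNA vaccine
65-plus: the mRNA vaccine 106/306 = 34.6%, Vaccine A 4/16 = 25.0% → the mRNA vaccine
Overall: the mRNA vaccine 117/321 = 36.4%, Vaccine A 165/273 = 60.4% → Vaccine A
The mRNA vaccine wins each age group but Vaccine A wins overall — the comparison reverses. The mRNA vaccine's recipients skew toward 65-plus, which has a lower base rate.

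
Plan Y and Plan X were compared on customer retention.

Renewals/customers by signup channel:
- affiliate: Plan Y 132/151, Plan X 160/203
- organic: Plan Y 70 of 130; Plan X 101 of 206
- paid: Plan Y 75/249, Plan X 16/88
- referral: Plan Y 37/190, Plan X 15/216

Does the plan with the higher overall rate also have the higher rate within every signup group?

Affiliate: Plan Y 132/151 = 87.4%, Plan X 160/203 = 78.8% → Plan Y
Organic: Plan Y 70/130 = 53.8%, Plan X 101/206 = 49.0% → Plan Y
Paid: Plan Y 75/249 = 30.1%, Plan X 16/88 = 18.2% → Plan Y
Referral: Plan Y 37/190 = 19.5%, Plan X 15/216 = 6.9% → Plan Y
Overall: Plan Y 314/720 = 43.6%, Plan X 292/713 = 41.0% → Plan Y
Plan Y wins overall and in every signup group — no reversal.

Yes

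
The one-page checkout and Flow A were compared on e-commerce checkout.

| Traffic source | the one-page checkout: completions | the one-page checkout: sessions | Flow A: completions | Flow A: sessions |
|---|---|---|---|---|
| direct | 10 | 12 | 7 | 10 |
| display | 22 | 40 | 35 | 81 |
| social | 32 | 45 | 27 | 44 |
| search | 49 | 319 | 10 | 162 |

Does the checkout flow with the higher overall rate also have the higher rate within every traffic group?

Yes

Direct: the one-page checkout 10/12 = 83.3%, Flow A 7/10 = 70.0% → the one-page checkout
Display: the one-page checkout 22/40 = 55.0%, Flow A 35/81 = 43.2% → the one-page checkout
Social: the one-page checkout 32/45 = 71.1%, Flow A 27/44 = 61.4% → the one-page checkout
Search: the one-page checkout 49/319 = 15.4%, Flow A 10/162 = 6.2% → the one-page checkout
Overall: the one-page checkout 113/416 = 27.2%, Flow A 79/297 = 26.6% → the one-page checkout
The one-page checkout wins overall and in every traffic group — no reversal.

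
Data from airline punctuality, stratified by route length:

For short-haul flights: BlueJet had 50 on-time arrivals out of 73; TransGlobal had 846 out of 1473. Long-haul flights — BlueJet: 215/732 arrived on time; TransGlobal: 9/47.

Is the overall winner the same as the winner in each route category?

No

Short-haul: BlueJet 50/73 = 68.5%, TransGlobal 846/1473 = 57.4% → BlueJet
Long-haul: BlueJet 215/732 = 29.4%, TransGlobal 9/47 = 19.1% → BlueJet
Overall: BlueJet 265/805 = 32.9%, TransGlobal 855/1520 = 56.2% → TransGlobal
BlueJet wins each route group but TransGlobal wins overall — the comparison reverses. BlueJet's flights skew toward long-haul, which has a lower base rate.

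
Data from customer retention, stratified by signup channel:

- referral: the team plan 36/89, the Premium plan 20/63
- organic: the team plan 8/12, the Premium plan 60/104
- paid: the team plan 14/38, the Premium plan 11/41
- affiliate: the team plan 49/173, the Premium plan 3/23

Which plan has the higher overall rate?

Referral: the team plan 36/89 = 40.4%, the Premium plan 20/63 = 31.7% → the team plan
Organic: the team plan 8/12 = 66.7%, the Premium plan 60/104 = 57.7% → the team plan
Paid: the team plan 14/38 = 36.8%, the Premium plan 11/41 = 26.8% → the team plan
Affiliate: the team plan 49/173 = 28.3%, the Premium plan 3/23 = 13.0% → the team plan
Overall: the team plan 107/312 = 34.3%, the Premium plan 94/231 = 40.7% → the Premium plan
(The team plan wins every signup group but the Premium plan wins overall — the team plan's customers skew toward the low-rate affiliate group.)

the Premium plan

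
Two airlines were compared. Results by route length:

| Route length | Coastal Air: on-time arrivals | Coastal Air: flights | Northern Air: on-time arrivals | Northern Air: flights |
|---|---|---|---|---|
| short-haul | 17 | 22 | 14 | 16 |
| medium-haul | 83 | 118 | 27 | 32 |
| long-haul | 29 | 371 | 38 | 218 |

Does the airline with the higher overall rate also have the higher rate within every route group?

Yes

Short-haul: Coastal Air 17/22 = 77.3%, Northern Air 14/16 = 87.5% → Northern Air
Medium-haul: Coastal Air 83/118 = 70.3%, Northern Air 27/32 = 84.4% → Northern Air
Long-haul: Coastal Air 29/371 = 7.8%, Northern Air 38/218 = 17.4% → Northern Air
Overall: Coastal Air 129/511 = 25.2%, Northern Air 79/266 = 29.7% → Northern Air
Northern Air wins overall and in every route group — no reversal.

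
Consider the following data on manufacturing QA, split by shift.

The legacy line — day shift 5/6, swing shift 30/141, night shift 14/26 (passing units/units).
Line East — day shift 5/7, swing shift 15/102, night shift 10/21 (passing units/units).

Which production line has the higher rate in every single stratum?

Day shift: the legacy line 5/6 = 83.3%, Line East 5/7 = 71.4% → the legacy line
Swing shift: the legacy line 30/141 = 21.3%, Line East 15/102 = 14.7% → the legacy line
Night shift: the legacy line 14/26 = 53.8%, Line East 10/21 = 47.6% → the legacy line
The legacy line has the higher rate in all 3 groups.

the legacy line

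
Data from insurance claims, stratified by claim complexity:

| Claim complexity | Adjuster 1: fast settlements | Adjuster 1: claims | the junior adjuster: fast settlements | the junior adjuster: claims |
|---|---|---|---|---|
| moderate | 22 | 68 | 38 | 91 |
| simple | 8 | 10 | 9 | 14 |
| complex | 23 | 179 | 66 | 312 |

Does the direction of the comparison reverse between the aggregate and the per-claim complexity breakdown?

Moderate: Adjuster 1 22/68 = 32.4%, the junior adjuster 38/91 = 41.8% → the junior adjuster
Simple: Adjuster 1 8/10 = 80.0%, the junior adjuster 9/14 = 64.3% → Adjuster 1
Complex: Adjuster 1 23/179 = 12.8%, the junior adjuster 66/312 = 21.2% → the junior adjuster
Overall: Adjuster 1 53/257 = 20.6%, the junior adjuster 113/417 = 27.1% → the junior adjuster
Neither sweeps: Adjuster 1 wins 1 of 3 groups, the junior adjuster wins 2. The junior adjuster wins overall but not every group — no Simpson reversal.

No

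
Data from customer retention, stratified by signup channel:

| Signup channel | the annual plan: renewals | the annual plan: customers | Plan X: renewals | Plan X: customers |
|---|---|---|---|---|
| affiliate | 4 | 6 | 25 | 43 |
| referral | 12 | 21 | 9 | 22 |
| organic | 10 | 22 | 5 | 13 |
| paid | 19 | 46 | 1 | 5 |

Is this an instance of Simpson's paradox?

Affiliate: the annual plan 4/6 = 66.7%, Plan X 25/43 = 58.1% → the annual plan
Referral: the annual plan 12/21 = 57.1%, Plan X 9/22 = 40.9% → the annual plan
Organic: the annual plan 10/22 = 45.5%, Plan X 5/13 = 38.5% → the annual plan
Paid: the annual plan 19/46 = 41.3%, Plan X 1/5 = 20.0% → the annual plan
Overall: the annual plan 45/95 = 47.4%, Plan X 40/83 = 48.2% → Plan X
The annual plan wins each signup group but Plan X wins overall — the comparison reverses. The annual plan's customers skew toward paid, which has a lower base rate.

Yes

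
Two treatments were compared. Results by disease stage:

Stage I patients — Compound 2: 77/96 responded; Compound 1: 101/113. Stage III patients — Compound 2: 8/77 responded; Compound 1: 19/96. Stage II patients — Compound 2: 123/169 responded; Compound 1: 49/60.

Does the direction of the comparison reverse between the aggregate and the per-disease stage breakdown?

No

Stage I: Compound 2 77/96 = 80.2%, Compound 1 101/113 = 89.4% → Compound 1
Stage III: Compound 2 8/77 = 10.4%, Compound 1 19/96 = 19.8% → Compound 1
Stage II: Compound 2 123/169 = 72.8%, Compound 1 49/60 = 81.7% → Compound 1
Overall: Compound 2 208/342 = 60.8%, Compound 1 169/269 = 62.8% → Compound 1
Compound 1 wins overall and in every disease group — no reversal.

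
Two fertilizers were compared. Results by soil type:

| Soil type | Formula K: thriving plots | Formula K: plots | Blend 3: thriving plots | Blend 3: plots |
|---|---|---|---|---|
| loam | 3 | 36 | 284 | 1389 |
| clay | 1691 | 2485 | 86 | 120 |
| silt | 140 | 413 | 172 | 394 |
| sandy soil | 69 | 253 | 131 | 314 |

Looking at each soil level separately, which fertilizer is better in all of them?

Loam: Formula K 3/36 = 8.3%, Blend 3 284/1389 = 20.4% → Blend 3
Clay: Formula K 1691/2485 = 68.0%, Blend 3 86/120 = 71.7% → Blend 3
Silt: Formula K 140/413 = 33.9%, Blend 3 172/394 = 43.7% → Blend 3
Sandy soil: Formula K 69/253 = 27.3%, Blend 3 131/314 = 41.7% → Blend 3
Blend 3 has the higher rate in all 4 groups.

Blend 3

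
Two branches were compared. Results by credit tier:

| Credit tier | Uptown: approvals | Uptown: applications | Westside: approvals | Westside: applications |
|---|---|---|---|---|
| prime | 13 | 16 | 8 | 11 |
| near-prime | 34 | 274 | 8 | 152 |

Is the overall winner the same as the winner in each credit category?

Prime: Uptown 13/16 = 81.2%, Westside 8/11 = 72.7% → Uptown
Near-prime: Uptown 34/274 = 12.4%, Westside 8/152 = 5.3% → Uptown
Overall: Uptown 47/290 = 16.2%, Westside 16/163 = 9.8% → Uptown
Uptown wins overall and in every credit group — no reversal.

Yes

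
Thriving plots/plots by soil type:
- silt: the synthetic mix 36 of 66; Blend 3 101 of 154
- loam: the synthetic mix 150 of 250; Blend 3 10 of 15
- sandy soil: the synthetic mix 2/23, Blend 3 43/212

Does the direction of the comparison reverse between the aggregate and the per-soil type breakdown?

Silt: the synthetic mix 36/66 = 54.5%, Blend 3 101/154 = 65.6% → Blend 3
Loam: the synthetic mix 150/250 = 60.0%, Blend 3 10/15 = 66.7% → Blend 3
Sandy soil: the synthetic mix 2/23 = 8.7%, Blend 3 43/212 = 20.3% → Blend 3
Overall: the synthetic mix 188/339 = 55.5%, Blend 3 154/381 = 40.4% → the synthetic mix
Blend 3 wins each soil group but the synthetic mix wins overall — the comparison reverses. Blend 3's plots skew toward sandy soil, which has a lower base rate.

Yes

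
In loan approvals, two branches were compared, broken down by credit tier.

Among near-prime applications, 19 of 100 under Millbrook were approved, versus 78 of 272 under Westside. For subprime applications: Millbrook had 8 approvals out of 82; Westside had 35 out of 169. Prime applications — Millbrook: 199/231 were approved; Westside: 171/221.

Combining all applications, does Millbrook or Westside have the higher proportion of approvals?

Near-prime: Millbrook 19/100 = 19.0%, Westside 78/272 = 28.7% → Westside
Subprime: Millbrook 8/82 = 9.8%, Westside 35/169 = 20.7% → Westside
Prime: Millbrook 199/231 = 86.1%, Westside 171/221 = 77.4% → Millbrook
Overall: Millbrook 226/413 = 54.7%, Westside 284/662 = 42.9% → Millbrook
(Neither sweeps every credit group, but Millbrook has the higher pooled rate.)

Millbrook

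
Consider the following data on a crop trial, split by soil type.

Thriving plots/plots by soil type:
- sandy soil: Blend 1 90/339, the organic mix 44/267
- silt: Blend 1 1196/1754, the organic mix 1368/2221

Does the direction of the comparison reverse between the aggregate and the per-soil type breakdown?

Sandy soil: Blend 1 90/339 = 26.5%, the organic mix 44/267 = 16.5% → Blend 1
Silt: Blend 1 1196/1754 = 68.2%, the organic mix 1368/2221 = 61.6% → Blend 1
Overall: Blend 1 1286/2093 = 61.4%, the organic mix 1412/2488 = 56.8% → Blend 1
Blend 1 wins overall and in every soil group — no reversal.

No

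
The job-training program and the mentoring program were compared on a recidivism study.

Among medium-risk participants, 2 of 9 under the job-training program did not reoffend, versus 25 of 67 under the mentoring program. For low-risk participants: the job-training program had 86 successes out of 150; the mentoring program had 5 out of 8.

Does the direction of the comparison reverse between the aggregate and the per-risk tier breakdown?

Yes

Medium-risk: the job-training program 2/9 = 22.2%, the mentoring program 25/67 = 37.3% → the mentoring program
Low-risk: the job-training program 86/150 = 57.3%, the mentoring program 5/8 = 62.5% → the mentoring program
Overall: the job-training program 88/159 = 55.3%, the mentoring program 30/75 = 40.0% → the job-training program
The mentoring program wins each risk group but the job-training program wins overall — the comparison reverses. The mentoring program's participants skew toward medium-risk, which has a lower base rate.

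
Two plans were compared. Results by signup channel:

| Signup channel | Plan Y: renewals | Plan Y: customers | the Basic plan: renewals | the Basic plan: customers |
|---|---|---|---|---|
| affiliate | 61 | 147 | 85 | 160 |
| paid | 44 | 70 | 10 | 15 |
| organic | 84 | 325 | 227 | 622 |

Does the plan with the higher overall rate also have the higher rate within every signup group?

Affiliate: Plan Y 61/147 = 41.5%, the Basic plan 85/160 = 53.1% → the Basic plan
Paid: Plan Y 44/70 = 62.9%, the Basic plan 10/15 = 66.7% → the Basic plan
Organic: Plan Y 84/325 = 25.8%, the Basic plan 227/622 = 36.5% → the Basic plan
Overall: Plan Y 189/542 = 34.9%, the Basic plan 322/797 = 40.4% → the Basic plan
The Basic plan wins overall and in every signup group — no reversal.

Yes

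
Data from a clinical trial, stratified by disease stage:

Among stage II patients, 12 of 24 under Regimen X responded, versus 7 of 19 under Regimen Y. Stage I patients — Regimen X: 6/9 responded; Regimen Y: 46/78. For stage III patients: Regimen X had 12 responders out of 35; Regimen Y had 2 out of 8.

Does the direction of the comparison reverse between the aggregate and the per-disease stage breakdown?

Stage II: Regimen X 12/24 = 50.0%, Regimen Y 7/19 = 36.8% → Regimen X
Stage I: Regimen X 6/9 = 66.7%, Regimen Y 46/78 = 59.0% → Regimen X
Stage III: Regimen X 12/35 = 34.3%, Regimen Y 2/8 = 25.0% → Regimen X
Overall: Regimen X 30/68 = 44.1%, Regimen Y 55/105 = 52.4% → Regimen Y
Regimen X wins each disease group but Regimen Y wins overall — the comparison reverses. Regimen X's patients skew toward stage III, which has a lower base rate.

Yes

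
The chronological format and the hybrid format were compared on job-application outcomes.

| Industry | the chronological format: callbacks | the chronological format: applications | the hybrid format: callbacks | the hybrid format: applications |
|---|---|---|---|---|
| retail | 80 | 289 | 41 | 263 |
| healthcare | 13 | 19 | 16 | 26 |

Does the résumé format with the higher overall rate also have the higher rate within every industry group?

Retail: the chronological format 80/289 = 27.7%, the hybrid format 41/263 = 15.6% → the chronological format
Healthcare: the chronological format 13/19 = 68.4%, the hybrid format 16/26 = 61.5% → the chronological format
Overall: the chronological format 93/308 = 30.2%, the hybrid format 57/289 = 19.7% → the chronological format
The chronological format wins overall and in every industry group — no reversal.

Yes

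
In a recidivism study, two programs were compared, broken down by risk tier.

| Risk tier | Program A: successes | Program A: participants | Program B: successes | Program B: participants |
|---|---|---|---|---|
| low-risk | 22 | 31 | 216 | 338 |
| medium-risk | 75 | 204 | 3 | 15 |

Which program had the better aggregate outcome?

Program B

Low-risk: Program A 22/31 = 71.0%, Program B 216/338 = 63.9% → Program A
Medium-risk: Program A 75/204 = 36.8%, Program B 3/15 = 20.0% → Program A
Overall: Program A 97/235 = 41.3%, Program B 219/353 = 62.0% → Program B
(Program A wins every risk group but Program B wins overall — Program A's participants skew toward the low-rate medium-risk group.)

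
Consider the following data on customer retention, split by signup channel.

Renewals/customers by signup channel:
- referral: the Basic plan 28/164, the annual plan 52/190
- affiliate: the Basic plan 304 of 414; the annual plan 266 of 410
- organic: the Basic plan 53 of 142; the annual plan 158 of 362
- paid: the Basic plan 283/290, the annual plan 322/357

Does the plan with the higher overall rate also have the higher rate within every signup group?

Referral: the Basic plan 28/164 = 17.1%, the annual plan 52/190 = 27.4% → the annual plan
Affiliate: the Basic plan 304/414 = 73.4%, the annual plan 266/410 = 64.9% → the Basic plan
Organic: the Basic plan 53/142 = 37.3%, the annual plan 158/362 = 43.6% → the annual plan
Paid: the Basic plan 283/290 = 97.6%, the annual plan 322/357 = 90.2% → the Basic plan
Overall: the Basic plan 668/1010 = 66.1%, the annual plan 798/1319 = 60.5% → the Basic plan
Neither sweeps: the Basic plan wins 2 of 4 groups, the annual plan wins 2. The Basic plan wins overall but not every group — no Simpson reversal.

No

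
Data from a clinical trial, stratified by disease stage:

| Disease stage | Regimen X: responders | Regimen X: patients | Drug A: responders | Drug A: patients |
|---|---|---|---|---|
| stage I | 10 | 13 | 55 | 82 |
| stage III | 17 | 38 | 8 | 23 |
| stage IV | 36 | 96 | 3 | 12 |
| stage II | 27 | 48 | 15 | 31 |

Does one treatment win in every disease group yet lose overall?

Yes

Stage I: Regimen X 10/13 = 76.9%, Drug A 55/82 = 67.1% → Regimen X
Stage III: Regimen X 17/38 = 44.7%, Drug A 8/23 = 34.8% → Regimen X
Stage IV: Regimen X 36/96 = 37.5%, Drug A 3/12 = 25.0% → Regimen X
Stage II: Regimen X 27/48 = 56.2%, Drug A 15/31 = 48.4% → Regimen X
Overall: Regimen X 90/195 = 46.2%, Drug A 81/148 = 54.7% → Drug A
Regimen X wins each disease group but Drug A wins overall — the comparison reverses. Regimen X's patients skew toward stage IV, which has a lower base rate.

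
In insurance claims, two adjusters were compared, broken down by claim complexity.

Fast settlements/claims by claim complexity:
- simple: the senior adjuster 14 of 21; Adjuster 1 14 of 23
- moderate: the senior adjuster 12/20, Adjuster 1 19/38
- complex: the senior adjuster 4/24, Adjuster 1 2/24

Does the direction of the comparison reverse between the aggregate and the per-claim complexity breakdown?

Simple: the senior adjuster 14/21 = 66.7%, Adjuster 1 14/23 = 60.9% → the senior adjuster
Moderate: the senior adjuster 12/20 = 60.0%, Adjuster 1 19/38 = 50.0% → the senior adjuster
Complex: the senior adjuster 4/24 = 16.7%, Adjuster 1 2/24 = 8.3% → the senior adjuster
Overall: the senior adjuster 30/65 = 46.2%, Adjuster 1 35/85 = 41.2% → the senior adjuster
The senior adjuster wins overall and in every claim group — no reversal.

No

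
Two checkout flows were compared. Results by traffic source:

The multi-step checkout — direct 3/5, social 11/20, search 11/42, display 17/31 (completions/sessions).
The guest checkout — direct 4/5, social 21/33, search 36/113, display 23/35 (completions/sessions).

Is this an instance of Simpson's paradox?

No

Direct: the multi-step checkout 3/5 = 60.0%, the guest checkout 4/5 = 80.0% → the guest checkout
Social: the multi-step checkout 11/20 = 55.0%, the guest checkout 21/33 = 63.6% → the guest checkout
Search: the multi-step checkout 11/42 = 26.2%, the guest checkout 36/113 = 31.9% → the guest checkout
Display: the multi-step checkout 17/31 = 54.8%, the guest checkout 23/35 = 65.7% → the guest checkout
Overall: the multi-step checkout 42/98 = 42.9%, the guest checkout 84/186 = 45.2% → the guest checkout
The guest checkout wins overall and in every traffic group — no reversal.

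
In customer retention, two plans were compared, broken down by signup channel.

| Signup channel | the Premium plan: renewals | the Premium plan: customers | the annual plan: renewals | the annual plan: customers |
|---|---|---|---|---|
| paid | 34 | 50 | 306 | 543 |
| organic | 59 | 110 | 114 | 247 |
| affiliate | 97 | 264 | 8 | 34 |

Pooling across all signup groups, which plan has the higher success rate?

Paid: the Premium plan 34/50 = 68.0%, the annual plan 306/543 = 56.4% → the Premium plan
Organic: the Premium plan 59/110 = 53.6%, the annual plan 114/247 = 46.2% → the Premium plan
Affiliate: the Premium plan 97/264 = 36.7%, the annual plan 8/34 = 23.5% → the Premium plan
Overall: the Premium plan 190/424 = 44.8%, the annual plan 428/824 = 51.9% → the annual plan
(The Premium plan wins every signup group but the annual plan wins overall — the Premium plan's customers skew toward the low-rate affiliate group.)

the annual plan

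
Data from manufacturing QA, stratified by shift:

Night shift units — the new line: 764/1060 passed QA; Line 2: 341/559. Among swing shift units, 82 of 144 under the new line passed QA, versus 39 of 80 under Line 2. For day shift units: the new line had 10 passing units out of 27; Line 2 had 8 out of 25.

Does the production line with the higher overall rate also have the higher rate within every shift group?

Yes

Night shift: the new line 764/1060 = 72.1%, Line 2 341/559 = 61.0% → the new line
Swing shift: the new line 82/144 = 56.9%, Line 2 39/80 = 48.8% → the new line
Day shift: the new line 10/27 = 37.0%, Line 2 8/25 = 32.0% → the new line
Overall: the new line 856/1231 = 69.5%, Line 2 388/664 = 58.4% → the new line
The new line wins overall and in every shift group — no reversal.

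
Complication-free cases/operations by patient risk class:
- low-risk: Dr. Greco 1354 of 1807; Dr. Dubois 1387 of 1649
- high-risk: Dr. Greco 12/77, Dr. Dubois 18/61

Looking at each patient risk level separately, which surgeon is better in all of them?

Low-risk: Dr. Greco 1354/1807 = 74.9%, Dr. Dubois 1387/1649 = 84.1% → Dr. Dubois
High-risk: Dr. Greco 12/77 = 15.6%, Dr. Dubois 18/61 = 29.5% → Dr. Dubois
Dr. Dubois has the higher rate in both groups.

Dr. Dubois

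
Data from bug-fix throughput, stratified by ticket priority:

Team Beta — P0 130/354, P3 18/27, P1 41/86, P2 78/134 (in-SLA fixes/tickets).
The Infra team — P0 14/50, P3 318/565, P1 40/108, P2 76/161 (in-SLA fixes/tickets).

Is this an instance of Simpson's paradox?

P0: Team Beta 130/354 = 36.7%, the Infra team 14/50 = 28.0% → Team Beta
P3: Team Beta 18/27 = 66.7%, the Infra team 318/565 = 56.3% → Team Beta
P1: Team Beta 41/86 = 47.7%, the Infra team 40/108 = 37.0% → Team Beta
P2: Team Beta 78/134 = 58.2%, the Infra team 76/161 = 47.2% → Team Beta
Overall: Team Beta 267/601 = 44.4%, the Infra team 448/884 = 50.7% → the Infra team
Team Beta wins each ticket group but the Infra team wins overall — the comparison reverses. Team Beta's tickets skew toward P0, which has a lower base rate.

Yes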